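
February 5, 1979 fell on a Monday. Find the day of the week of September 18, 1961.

Monday

Count forward from the earlier date (September 18, 1961) to the later (February 5, 1979):
From September 18, 1961 to September 18, 1978: 17 years, of which 4 contain a Feb 29 — 13×365 + 4×366 = 6209 days.
September 1978: 30 − 18 = 12 days remain.
Then October (31), November (30), December (31), January (31): 31 + 30 + 31 + 31 = 123 days.
February 1–5, 1979: 5 days (1979 is not a leap year).
Residual: 140 days.
Total: 6349 days.
6349 is a multiple of 7, so September 18, 1961 falls on the same weekday: Monday.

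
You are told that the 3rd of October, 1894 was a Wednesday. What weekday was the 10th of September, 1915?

Friday

From October 3, 1894 to October 3, 1914: 20 years, of which 4 contain a Feb 29 — 16×365 + 4×366 = 7304 days.
(1900 is not a leap year (divisible by 100 but not 400).)
October 1914: 31 − 3 = 28 days remain.
Then 10 full months totalling 304 days.
September 1–10, 1915: 10 days.
Residual: 342 days.
Total: 7646 days.
7646 mod 7 = 2, so 2 days after Wednesday is Friday.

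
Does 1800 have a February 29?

1800 is not a leap year (divisible by 100 but not 400).

No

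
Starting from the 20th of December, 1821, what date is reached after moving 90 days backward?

the 21st of September, 1821

Count 90 days before December 20, 1821:
September 1821: 30 − 21 = 9 days remain.
Then October (31), November (30): 31 + 30 = 61 days.
December 1–20, 1821: 20 days.
Total: 9 + 61 + 20 = 90 days.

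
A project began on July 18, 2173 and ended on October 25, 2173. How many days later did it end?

July 2173: 31 − 18 = 13 days remain.
Then August (31), September (30): 31 + 30 = 61 days.
October 1–25, 2173: 25 days.
Total: 13 + 61 + 25 = 99 days.

99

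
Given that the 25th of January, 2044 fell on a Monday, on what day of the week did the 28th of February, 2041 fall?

Thursday

Count forward from the earlier date (February 28, 2041) to the later (January 25, 2044):
February 28, 2041 → February 28, 2042: 365 days.
February 28, 2042 → February 28, 2043: 365 days.
February 2043: 28 − 28 = 0 days remain (2043 is not a leap year, so February has 28 days).
Then 10 full months totalling 306 days.
January 1–25, 2044: 25 days.
Residual: 331 days.
Total: 1061 days.
1061 mod 7 = 4, so 4 days before Monday is Thursday.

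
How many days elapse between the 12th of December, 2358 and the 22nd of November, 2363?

1806

December 12, 2358 → December 12, 2359: 365 days.
December 12, 2359 → December 12, 2360: 366 days (2360 is a leap year).
December 12, 2360 → December 12, 2361: 365 days.
December 12, 2361 → December 12, 2362: 365 days.
December 2362: 31 − 12 = 19 days remain.
Then 10 full months totalling 304 days.
November 1–22, 2363: 22 days.
Residual: 345 days.
Total: 1806 days.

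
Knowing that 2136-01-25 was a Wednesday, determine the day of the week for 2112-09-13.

Count forward from the earlier date (September 13, 2112) to the later (January 25, 2136):
Day-of-year of September 13, 2112: 257.
Day-of-year of January 25, 2136: 25.
2112 has 366 days, so 366 − 257 = 109 days remain in 2112.
Full years 2113–2135: 18 common + 5 leap = 18×365 + 5×366 = 8400 days.
Total: 109 + 8400 + 25 = 8534 days.
8534 mod 7 = 1, so 1 day before Wednesday is Tuesday.

Tuesday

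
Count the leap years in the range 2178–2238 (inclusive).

Years divisible by 4: 2180, 2184, …, 2236 — 15 in all.
Of these, 2200 is divisible by 100 but not 400, so not leap.
Leap years: 15 − 1 = 14.

14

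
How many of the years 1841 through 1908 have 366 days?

16

Years divisible by 4: 1844, 1848, …, 1908 — 17 in all.
Of these, 1900 is divisible by 100 but not 400, so not leap.
Leap years: 17 − 1 = 16.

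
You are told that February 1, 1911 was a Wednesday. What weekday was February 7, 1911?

Within February 1911: 7 − 1 = 6 days.
6 mod 7 = 6, so 6 days after Wednesday is Tuesday.

Tuesday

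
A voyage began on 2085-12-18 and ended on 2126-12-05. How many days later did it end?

From December 18, 2085 to December 18, 2125: 40 years, of which 9 contain a Feb 29 — 31×365 + 9×366 = 14609 days.
(2100 is not a leap year (divisible by 100 but not 400).)
December 2125: 31 − 18 = 13 days remain.
Then 11 full months totalling 334 days.
December 1–5, 2126: 5 days.
Residual: 352 days.
Total: 14961 days.

14961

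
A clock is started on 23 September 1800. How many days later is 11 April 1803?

930

September 23, 1800 → September 23, 1801: 365 days.
September 23, 1801 → September 23, 1802: 365 days.
September 1802: 30 − 23 = 7 days remain.
Then October (31), November (30), December (31), January (31), February 1803 (28), March (31): 31 + 30 + 31 + 31 + 28 + 31 = 182 days.
April 1–11, 1803: 11 days.
Residual: 200 days.
Total: 930 days.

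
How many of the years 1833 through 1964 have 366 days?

32

Years divisible by 4: 1836, 1840, …, 1964 — 33 in all.
Of these, 1900 is divisible by 100 but not 400, so not leap.
Leap years: 33 − 1 = 32.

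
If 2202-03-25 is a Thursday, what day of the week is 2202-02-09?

Tuesday

Count forward from the earlier date (February 9, 2202) to the later (March 25, 2202):
February 2202: 28 − 9 = 19 days remain (2202 is not a leap year, so February has 28 days).
March 1–25, 2202: 25 days.
Total: 19 + 25 = 44 days.
44 mod 7 = 2, so 2 days before Thursday is Tuesday.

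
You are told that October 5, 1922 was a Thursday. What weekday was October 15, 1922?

Sunday

Within October 1922: 15 − 5 = 10 days.
10 mod 7 = 3, so 3 days after Thursday is Sunday.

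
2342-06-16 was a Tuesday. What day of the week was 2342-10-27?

June 2342: 30 − 16 = 14 days remain.
Then July (31), August (31), September (30): 31 + 31 + 30 = 92 days.
October 1–27, 2342: 27 days.
Total: 14 + 92 + 27 = 133 days.
133 is a multiple of 7, so 2342-10-27 falls on the same weekday: Tuesday.

Tuesday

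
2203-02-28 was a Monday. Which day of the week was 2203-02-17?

Thursday

Count forward from the earlier date (February 17, 2203) to the later (February 28, 2203):
Within February 2203: 28 − 17 = 11 days.
11 mod 7 = 4, so 4 days before Monday is Thursday.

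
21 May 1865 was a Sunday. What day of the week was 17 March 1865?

Count forward from the earlier date (March 17, 1865) to the later (May 21, 1865):
March 1865: 31 − 17 = 14 days remain.
Then April (30): 30 days.
May 1–21, 1865: 21 days.
Total: 14 + 30 + 21 = 65 days.
65 mod 7 = 2, so 2 days before Sunday is Friday.

Friday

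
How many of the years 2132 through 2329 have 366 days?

48

Years divisible by 4: 2132, 2136, …, 2328 — 50 in all.
Of these, 2200, 2300 are divisible by 100 but not 400, so not leap.
Leap years: 50 − 2 = 48.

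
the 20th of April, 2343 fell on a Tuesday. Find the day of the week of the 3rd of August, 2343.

Tuesday

April 2343: 30 − 20 = 10 days remain.
Then May (31), June (30), July (31): 31 + 30 + 31 = 92 days.
August 1–3, 2343: 3 days.
Total: 10 + 92 + 3 = 105 days.
105 is a multiple of 7, so the 3rd of August, 2343 falls on the same weekday: Tuesday.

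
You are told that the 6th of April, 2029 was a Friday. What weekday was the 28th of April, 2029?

Saturday

Within April 2029: 28 − 6 = 22 days.
22 mod 7 = 1, so 1 day after Friday is Saturday.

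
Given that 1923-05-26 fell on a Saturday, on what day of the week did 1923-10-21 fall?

Sunday

May 1923: 31 − 26 = 5 days remain.
Then June (30), July (31), August (31), September (30): 30 + 31 + 31 + 30 = 122 days.
October 1–21, 1923: 21 days.
Total: 5 + 122 + 21 = 148 days.
148 mod 7 = 1, so 1 day after Saturday is Sunday.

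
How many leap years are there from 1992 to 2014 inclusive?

6

Years divisible by 4 in [1992, 2014]: 1992, 1996, 2000, 2004, 2008, 2012.
2000 is divisible by 400, so still leap.
No century exceptions apply. Count: 6.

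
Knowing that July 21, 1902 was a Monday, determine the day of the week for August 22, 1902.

Friday

July 1902: 31 − 21 = 10 days remain.
August 1–22, 1902: 22 days.
Total: 10 + 22 = 32 days.
32 mod 7 = 4, so 4 days after Monday is Friday.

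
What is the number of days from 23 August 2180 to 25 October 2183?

August 23, 2180 → August 23, 2181: 365 days.
August 23, 2181 → August 23, 2182: 365 days.
August 23, 2182 → August 23, 2183: 365 days.
August 2183: 31 − 23 = 8 days remain.
Then September (30): 30 days.
October 1–25, 2183: 25 days.
Residual: 63 days.
Total: 1158 days.

1158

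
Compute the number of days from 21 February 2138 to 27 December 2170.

11997

From February 21, 2138 to February 21, 2170: 32 years, of which 8 contain a Feb 29 — 24×365 + 8×366 = 11688 days.
February 2170: 28 − 21 = 7 days remain (2170 is not a leap year, so February has 28 days).
Then 9 full months totalling 275 days.
December 1–27, 2170: 27 days.
Residual: 309 days.
Total: 11997 days.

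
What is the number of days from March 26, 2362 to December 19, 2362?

March 2362: 31 − 26 = 5 days remain.
Then April (30), May (31), June (30), July (31), August (31), September (30), October (31), November (30): 30 + 31 + 30 + 31 + 31 + 30 + 31 + 30 = 244 days.
December 1–19, 2362: 19 days.
Total: 5 + 244 + 19 = 268 days.

268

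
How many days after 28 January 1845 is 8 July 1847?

891

January 28, 1845 → January 28, 1846: 365 days.
January 28, 1846 → January 28, 1847: 365 days.
January 1847: 31 − 28 = 3 days remain.
Then February 1847 (28), March (31), April (30), May (31), June (30): 28 + 31 + 30 + 31 + 30 = 150 days.
July 1–8, 1847: 8 days.
Residual: 161 days.
Total: 891 days.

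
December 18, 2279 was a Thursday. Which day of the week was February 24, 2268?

Count forward from the earlier date (February 24, 2268) to the later (December 18, 2279):
From February 24, 2268 to February 24, 2279: 11 years, of which 3 contain a Feb 29 — 8×365 + 3×366 = 4018 days.
February 2279: 28 − 24 = 4 days remain (2279 is not a leap year, so February has 28 days).
Then 9 full months totalling 275 days.
December 1–18, 2279: 18 days.
Residual: 297 days.
Total: 4315 days.
4315 mod 7 = 3, so 3 days before Thursday is Monday.

Monday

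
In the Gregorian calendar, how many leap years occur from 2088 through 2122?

Years divisible by 4 in [2088, 2122]: 2088, 2092, 2096, 2100, 2104, 2108, 2112, 2116, 2120.
Of these, 2100 is divisible by 100 but not 400, so not leap.
Leap years: 9 − 1 = 8.

8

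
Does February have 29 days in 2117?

No

2117 is not a leap year.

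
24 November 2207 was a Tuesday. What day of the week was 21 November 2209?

Day-of-year of November 24, 2207: 328.
Day-of-year of November 21, 2209: 325.
2207 has 365 days, so 365 − 328 = 37 days remain in 2207.
Full years: 2208: 366. Sum = 366.
Total: 37 + 366 + 325 = 728 days.
728 is a multiple of 7, so 21 November 2209 falls on the same weekday: Tuesday.

Tuesday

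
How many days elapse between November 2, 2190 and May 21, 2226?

12983

From November 2, 2190 to November 2, 2225: 35 years, of which 8 contain a Feb 29 — 27×365 + 8×366 = 12783 days.
(2200 is not a leap year (divisible by 100 but not 400).)
November 2225: 30 − 2 = 28 days remain.
Then December (31), January (31), February 2226 (28), March (31), April (30): 31 + 31 + 28 + 31 + 30 = 151 days.
May 1–21, 2226: 21 days.
Residual: 200 days.
Total: 12983 days.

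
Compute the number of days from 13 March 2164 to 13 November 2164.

March 2164: 31 − 13 = 18 days remain.
Then April (30), May (31), June (30), July (31), August (31), September (30), October (31): 30 + 31 + 30 + 31 + 31 + 30 + 31 = 214 days.
November 1–13, 2164: 13 days.
Total: 18 + 214 + 13 = 245 days.

245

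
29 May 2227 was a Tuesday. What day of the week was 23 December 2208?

Count forward from the earlier date (December 23, 2208) to the later (May 29, 2227):
Day-of-year of December 23, 2208: 358.
Day-of-year of May 29, 2227: 149.
2208 has 366 days, so 366 − 358 = 8 days remain in 2208.
Full years 2209–2226: 14 common + 4 leap = 14×365 + 4×366 = 6574 days.
Total: 8 + 6574 + 149 = 6731 days.
6731 mod 7 = 4, so 4 days before Tuesday is Friday.

Friday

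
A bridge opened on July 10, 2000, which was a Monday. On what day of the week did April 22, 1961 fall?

Count forward from the earlier date (April 22, 1961) to the later (July 10, 2000):
From April 22, 1961 to April 22, 2000: 39 years, of which 10 contain a Feb 29 — 29×365 + 10×366 = 14245 days.
(2000 is a leap year (divisible by 400).)
April 2000: 30 − 22 = 8 days remain.
Then May (31), June (30): 31 + 30 = 61 days.
July 1–10, 2000: 10 days.
Residual: 79 days.
Total: 14324 days.
14324 mod 7 = 2, so 2 days before Monday is Saturday.

Saturday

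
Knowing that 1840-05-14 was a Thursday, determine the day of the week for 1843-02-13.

May 14, 1840 → May 14, 1841: 365 days.
May 14, 1841 → May 14, 1842: 365 days.
May 1842: 31 − 14 = 17 days remain.
Then June (30), July (31), August (31), September (30), October (31), November (30), December (31), January (31): 30 + 31 + 31 + 30 + 31 + 30 + 31 + 31 = 245 days.
February 1–13, 1843: 13 days (1843 is not a leap year).
Residual: 275 days.
Total: 1005 days.
1005 mod 7 = 4, so 4 days after Thursday is Monday.

Monday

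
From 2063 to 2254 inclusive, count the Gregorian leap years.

Years divisible by 4: 2064, 2068, …, 2252 — 48 in all.
Of these, 2100, 2200 are divisible by 100 but not 400, so not leap.
Leap years: 48 − 2 = 46.

46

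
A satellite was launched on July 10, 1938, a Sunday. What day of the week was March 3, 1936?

Count forward from the earlier date (March 3, 1936) to the later (July 10, 1938):
March 3, 1936 → March 3, 1937: 365 days.
March 3, 1937 → March 3, 1938: 365 days.
March 1938: 31 − 3 = 28 days remain.
Then April (30), May (31), June (30): 30 + 31 + 30 = 91 days.
July 1–10, 1938: 10 days.
Residual: 129 days.
Total: 859 days.
859 mod 7 = 5, so 5 days before Sunday is Tuesday.

Tuesday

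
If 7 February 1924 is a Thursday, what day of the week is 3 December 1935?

Day-of-year of February 7, 1924: 38.
Day-of-year of December 3, 1935: 337.
1924 has 366 days, so 366 − 38 = 328 days remain in 1924.
Full years 1925–1934: 8 common + 2 leap = 8×365 + 2×366 = 3652 days.
Total: 328 + 3652 + 337 = 4317 days.
4317 mod 7 = 5, so 5 days after Thursday is Tuesday.

Tuesday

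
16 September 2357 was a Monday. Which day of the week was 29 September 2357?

Sunday

Within September 2357: 29 − 16 = 13 days.
13 mod 7 = 6, so 6 days after Monday is Sunday.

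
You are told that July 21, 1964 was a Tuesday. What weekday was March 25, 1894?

Sunday

Count forward from the earlier date (March 25, 1894) to the later (July 21, 1964):
Day-of-year of March 25, 1894: 84.
Day-of-year of July 21, 1964: 203.
1894 has 365 days, so 365 − 84 = 281 days remain in 1894.
Full years 1895–1963: 53 common + 16 leap = 53×365 + 16×366 = 25201 days.
Total: 281 + 25201 + 203 = 25685 days.
25685 mod 7 = 2, so 2 days before Tuesday is Sunday.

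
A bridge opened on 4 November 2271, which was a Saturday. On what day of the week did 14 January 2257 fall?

Wednesday

Count forward from the earlier date (January 14, 2257) to the later (November 4, 2271):
Day-of-year of January 14, 2257: 14.
Day-of-year of November 4, 2271: 308.
2257 has 365 days, so 365 − 14 = 351 days remain in 2257.
Full years 2258–2270: 10 common + 3 leap = 10×365 + 3×366 = 4748 days.
Total: 351 + 4748 + 308 = 5407 days.
5407 mod 7 = 3, so 3 days before Saturday is Wednesday.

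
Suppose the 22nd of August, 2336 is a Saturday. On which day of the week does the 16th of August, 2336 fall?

Count forward from the earlier date (August 16, 2336) to the later (August 22, 2336):
Within August 2336: 22 − 16 = 6 days.
6 mod 7 = 6, so 6 days before Saturday is Sunday.

Sunday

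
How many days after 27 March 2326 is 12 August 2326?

March 2326: 31 − 27 = 4 days remain.
Then April (30), May (31), June (30), July (31): 30 + 31 + 30 + 31 = 122 days.
August 1–12, 2326: 12 days.
Total: 4 + 122 + 12 = 138 days.

138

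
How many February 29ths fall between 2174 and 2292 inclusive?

Years divisible by 4: 2176, 2180, …, 2292 — 30 in all.
Of these, 2200 is divisible by 100 but not 400, so not leap.
Leap years: 30 − 1 = 29.

29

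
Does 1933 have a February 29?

1933 is not a leap year.

No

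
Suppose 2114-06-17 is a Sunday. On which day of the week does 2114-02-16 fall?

Friday

Count forward from the earlier date (February 16, 2114) to the later (June 17, 2114):
February 2114: 28 − 16 = 12 days remain (2114 is not a leap year, so February has 28 days).
Then March (31), April (30), May (31): 31 + 30 + 31 = 92 days.
June 1–17, 2114: 17 days.
Total: 12 + 92 + 17 = 121 days.
121 mod 7 = 2, so 2 days before Sunday is Friday.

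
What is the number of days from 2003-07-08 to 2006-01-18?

July 8, 2003 → July 8, 2004: 366 days (2004 is a leap year).
July 8, 2004 → July 8, 2005: 365 days.
July 2005: 31 − 8 = 23 days remain.
Then August (31), September (30), October (31), November (30), December (31): 31 + 30 + 31 + 30 + 31 = 153 days.
January 1–18, 2006: 18 days.
Residual: 194 days.
Total: 925 days.

925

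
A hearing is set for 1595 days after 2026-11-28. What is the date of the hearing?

2031-04-11

Count 1595 days after November 28, 2026:
Day-of-year of November 28, 2026: 332.
Day-of-year of April 11, 2031: 101.
2026 has 365 days, so 365 − 332 = 33 days remain in 2026.
Full years: 2027: 365; 2028: 366; 2029: 365; 2030: 365. Sum = 1461.
Total: 33 + 1461 + 101 = 1595 days.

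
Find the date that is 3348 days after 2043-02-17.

2052-04-18

Count 3348 days after February 17, 2043:
From February 17, 2043 to February 17, 2052: 9 years, of which 2 contain a Feb 29 — 7×365 + 2×366 = 3287 days.
February 2052: 29 − 17 = 12 days remain (2052 is a leap year, so February has 29 days).
Then March (31): 31 days.
April 1–18, 2052: 18 days.
Residual: 61 days.
Total: 3348 days.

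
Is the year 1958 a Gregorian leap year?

No

1958 is not a leap year.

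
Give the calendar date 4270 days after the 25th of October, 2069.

the 4th of July, 2081

Count 4270 days after October 25, 2069:
From October 25, 2069 to October 25, 2080: 11 years, of which 3 contain a Feb 29 — 8×365 + 3×366 = 4018 days.
October 2080: 31 − 25 = 6 days remain.
Then November (30), December (31), January (31), February 2081 (28), March (31), April (30), May (31), June (30): 30 + 31 + 31 + 28 + 31 + 30 + 31 + 30 = 242 days.
July 1–4, 2081: 4 days.
Residual: 252 days.
Total: 4270 days.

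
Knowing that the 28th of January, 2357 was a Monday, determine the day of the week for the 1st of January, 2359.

Day-of-year of January 28, 2357: 28.
Day-of-year of January 1, 2359: 1.
2357 has 365 days, so 365 − 28 = 337 days remain in 2357.
Full years: 2358: 365. Sum = 365.
Total: 337 + 365 + 1 = 703 days.
703 mod 7 = 3, so 3 days after Monday is Thursday.

Thursday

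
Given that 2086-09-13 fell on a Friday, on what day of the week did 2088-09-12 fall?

September 13, 2086 → September 13, 2087: 365 days.
September 2087: 30 − 13 = 17 days remain.
Then 11 full months totalling 336 days.
September 1–12, 2088: 12 days.
Residual: 365 days.
Total: 730 days.
730 mod 7 = 2, so 2 days after Friday is Sunday.

Sunday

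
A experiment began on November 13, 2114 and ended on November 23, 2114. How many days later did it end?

Within November 2114: 23 − 13 = 10 days.

10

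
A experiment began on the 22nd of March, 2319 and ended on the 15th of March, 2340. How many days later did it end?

7664

Day-of-year of March 22, 2319: 81.
Day-of-year of March 15, 2340: 75.
2319 has 365 days, so 365 − 81 = 284 days remain in 2319.
Full years 2320–2339: 15 common + 5 leap = 15×365 + 5×366 = 7305 days.
Total: 284 + 7305 + 75 = 7664 days.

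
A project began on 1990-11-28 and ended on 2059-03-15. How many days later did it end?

Day-of-year of November 28, 1990: 332.
Day-of-year of March 15, 2059: 74.
1990 has 365 days, so 365 − 332 = 33 days remain in 1990.
Full years 1991–2058: 51 common + 17 leap = 51×365 + 17×366 = 24837 days.
Total: 33 + 24837 + 74 = 24944 days.

24944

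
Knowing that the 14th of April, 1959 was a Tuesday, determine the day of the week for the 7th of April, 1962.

Saturday

Day-of-year of April 14, 1959: 104.
Day-of-year of April 7, 1962: 97.
1959 has 365 days, so 365 − 104 = 261 days remain in 1959.
Full years: 1960: 366; 1961: 365. Sum = 731.
Total: 261 + 731 + 97 = 1089 days.
1089 mod 7 = 4, so 4 days after Tuesday is Saturday.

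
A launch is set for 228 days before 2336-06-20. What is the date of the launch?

2335-11-05

Count 228 days before June 20, 2336:
November 2335: 30 − 5 = 25 days remain.
Then December (31), January (31), February 2336 (29), March (31), April (30), May (31): 31 + 31 + 29 + 31 + 30 + 31 = 183 days.
June 1–20, 2336: 20 days.
Total: 25 + 183 + 20 = 228 days.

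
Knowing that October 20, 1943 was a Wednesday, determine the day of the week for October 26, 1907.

Saturday

Count forward from the earlier date (October 26, 1907) to the later (October 20, 1943):
From October 26, 1907 to October 26, 1942: 35 years, of which 9 contain a Feb 29 — 26×365 + 9×366 = 12784 days.
October 1942: 31 − 26 = 5 days remain.
Then 11 full months totalling 334 days.
October 1–20, 1943: 20 days.
Residual: 359 days.
Total: 13143 days.
13143 mod 7 = 4, so 4 days before Wednesday is Saturday.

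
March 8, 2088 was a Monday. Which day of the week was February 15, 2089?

March 2088: 31 − 8 = 23 days remain.
Then 10 full months totalling 306 days.
February 1–15, 2089: 15 days (2089 is not a leap year).
Residual: 344 days.
Total: 344 days.
344 mod 7 = 1, so 1 day after Monday is Tuesday.

Tuesday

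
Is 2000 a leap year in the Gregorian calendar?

Yes

2000 is a leap year (divisible by 400).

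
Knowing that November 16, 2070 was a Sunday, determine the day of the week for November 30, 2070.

Within November 2070: 30 − 16 = 14 days.
14 is a multiple of 7, so November 30, 2070 falls on the same weekday: Sunday.

Sunday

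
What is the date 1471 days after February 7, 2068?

February 17, 2072

Count 1471 days after February 7, 2068:
Day-of-year of February 7, 2068: 38.
Day-of-year of February 17, 2072: 48.
2068 has 366 days, so 366 − 38 = 328 days remain in 2068.
Full years: 2069: 365; 2070: 365; 2071: 365. Sum = 1095.
Total: 328 + 1095 + 48 = 1471 days.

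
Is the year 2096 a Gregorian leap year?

Yes

2096 is a leap year.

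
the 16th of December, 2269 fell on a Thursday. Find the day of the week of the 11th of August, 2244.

Sunday

Count forward from the earlier date (August 11, 2244) to the later (December 16, 2269):
Day-of-year of August 11, 2244: 224.
Day-of-year of December 16, 2269: 350.
2244 has 366 days, so 366 − 224 = 142 days remain in 2244.
Full years 2245–2268: 18 common + 6 leap = 18×365 + 6×366 = 8766 days.
Total: 142 + 8766 + 350 = 9258 days.
9258 mod 7 = 4, so 4 days before Thursday is Sunday.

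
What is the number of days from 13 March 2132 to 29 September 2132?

March 2132: 31 − 13 = 18 days remain.
Then April (30), May (31), June (30), July (31), August (31): 30 + 31 + 30 + 31 + 31 = 153 days.
September 1–29, 2132: 29 days.
Total: 18 + 153 + 29 = 200 days.

200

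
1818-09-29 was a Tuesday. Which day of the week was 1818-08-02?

Sunday

Count forward from the earlier date (August 2, 1818) to the later (September 29, 1818):
August 1818: 31 − 2 = 29 days remain.
September 1–29, 1818: 29 days.
Total: 29 + 29 = 58 days.
58 mod 7 = 2, so 2 days before Tuesday is Sunday.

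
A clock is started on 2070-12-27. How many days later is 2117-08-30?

17047

From December 27, 2070 to December 27, 2116: 46 years, of which 11 contain a Feb 29 — 35×365 + 11×366 = 16801 days.
(2100 is not a leap year (divisible by 100 but not 400).)
December 2116: 31 − 27 = 4 days remain.
Then January (31), February 2117 (28), March (31), April (30), May (31), June (30), July (31): 31 + 28 + 31 + 30 + 31 + 30 + 31 = 212 days.
August 1–30, 2117: 30 days.
Residual: 246 days.
Total: 17047 days.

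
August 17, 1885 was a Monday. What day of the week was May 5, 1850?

Sunday

Count forward from the earlier date (May 5, 1850) to the later (August 17, 1885):
From May 5, 1850 to May 5, 1885: 35 years, of which 9 contain a Feb 29 — 26×365 + 9×366 = 12784 days.
May 1885: 31 − 5 = 26 days remain.
Then June (30), July (31): 30 + 31 = 61 days.
August 1–17, 1885: 17 days.
Residual: 104 days.
Total: 12888 days.
12888 mod 7 = 1, so 1 day before Monday is Sunday.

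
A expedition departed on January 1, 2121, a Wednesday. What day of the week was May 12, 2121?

January 2121: 31 − 1 = 30 days remain.
Then February 2121 (28), March (31), April (30): 28 + 31 + 30 = 89 days.
May 1–12, 2121: 12 days.
Total: 30 + 89 + 12 = 131 days.
131 mod 7 = 5, so 5 days after Wednesday is Monday.

Monday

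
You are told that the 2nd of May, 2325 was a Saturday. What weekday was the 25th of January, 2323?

Thursday

Count forward from the earlier date (January 25, 2323) to the later (May 2, 2325):
Day-of-year of January 25, 2323: 25.
Day-of-year of May 2, 2325: 122.
2323 has 365 days, so 365 − 25 = 340 days remain in 2323.
Full years: 2324: 366. Sum = 366.
Total: 340 + 366 + 122 = 828 days.
828 mod 7 = 2, so 2 days before Saturday is Thursday.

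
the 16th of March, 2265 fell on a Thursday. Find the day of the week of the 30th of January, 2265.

Monday

Count forward from the earlier date (January 30, 2265) to the later (March 16, 2265):
January 2265: 31 − 30 = 1 day remains.
Then February 2265 (28): 28 days.
March 1–16, 2265: 16 days.
Total: 1 + 28 + 16 = 45 days.
45 mod 7 = 3, so 3 days before Thursday is Monday.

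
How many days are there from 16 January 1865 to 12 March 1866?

420

January 1865: 31 − 16 = 15 days remain.
Then 13 full months totalling 393 days.
March 1–12, 1866: 12 days.
Total: 15 + 393 + 12 = 420 days.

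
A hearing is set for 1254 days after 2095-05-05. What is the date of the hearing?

2098-10-10

Count 1254 days after May 5, 2095:
May 5, 2095 → May 5, 2096: 366 days (2096 is a leap year).
May 5, 2096 → May 5, 2097: 365 days.
May 5, 2097 → May 5, 2098: 365 days.
May 2098: 31 − 5 = 26 days remain.
Then June (30), July (31), August (31), September (30): 30 + 31 + 31 + 30 = 122 days.
October 1–10, 2098: 10 days.
Residual: 158 days.
Total: 1254 days.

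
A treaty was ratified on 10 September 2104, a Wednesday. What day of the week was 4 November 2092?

Tuesday

Count forward from the earlier date (November 4, 2092) to the later (September 10, 2104):
From November 4, 2092 to November 4, 2103: 11 years, of which 1 contains a Feb 29 — 10×365 + 1×366 = 4016 days.
(2100 is not a leap year (divisible by 100 but not 400).)
November 2103: 30 − 4 = 26 days remain.
Then 9 full months totalling 275 days.
September 1–10, 2104: 10 days.
Residual: 311 days.
Total: 4327 days.
4327 mod 7 = 1, so 1 day before Wednesday is Tuesday.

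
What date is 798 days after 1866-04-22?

1868-06-28

Count 798 days after April 22, 1866:
April 1866: 30 − 22 = 8 days remain.
Then 25 full months totalling 762 days.
June 1–28, 1868: 28 days.
Total: 8 + 762 + 28 = 798 days.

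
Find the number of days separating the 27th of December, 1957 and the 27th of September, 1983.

9405

From December 27, 1957 to December 27, 1982: 25 years, of which 6 contain a Feb 29 — 19×365 + 6×366 = 9131 days.
December 1982: 31 − 27 = 4 days remain.
Then January (31), February 1983 (28), March (31), April (30), May (31), June (30), July (31), August (31): 31 + 28 + 31 + 30 + 31 + 30 + 31 + 31 = 243 days.
September 1–27, 1983: 27 days.
Residual: 274 days.
Total: 9405 days.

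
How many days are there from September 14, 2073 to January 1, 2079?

Day-of-year of September 14, 2073: 257.
Day-of-year of January 1, 2079: 1.
2073 has 365 days, so 365 − 257 = 108 days remain in 2073.
Full years: 2074: 365; 2075: 365; 2076: 366; 2077: 365; 2078: 365. Sum = 1826.
Total: 108 + 1826 + 1 = 1935 days.

1935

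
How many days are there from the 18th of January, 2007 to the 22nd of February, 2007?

35

January 2007: 31 − 18 = 13 days remain.
February 1–22, 2007: 22 days (2007 is not a leap year).
Total: 13 + 22 = 35 days.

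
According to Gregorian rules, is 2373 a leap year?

2373 is not a leap year.

No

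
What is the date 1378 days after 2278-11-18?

2282-08-27

Count 1378 days after November 18, 2278:
Day-of-year of November 18, 2278: 322.
Day-of-year of August 27, 2282: 239.
2278 has 365 days, so 365 − 322 = 43 days remain in 2278.
Full years: 2279: 365; 2280: 366; 2281: 365. Sum = 1096.
Total: 43 + 1096 + 239 = 1378 days.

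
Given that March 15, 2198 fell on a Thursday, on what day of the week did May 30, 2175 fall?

Tuesday

Count forward from the earlier date (May 30, 2175) to the later (March 15, 2198):
Day-of-year of May 30, 2175: 150.
Day-of-year of March 15, 2198: 74.
2175 has 365 days, so 365 − 150 = 215 days remain in 2175.
Full years 2176–2197: 16 common + 6 leap = 16×365 + 6×366 = 8036 days.
Total: 215 + 8036 + 74 = 8325 days.
8325 mod 7 = 2, so 2 days before Thursday is Tuesday.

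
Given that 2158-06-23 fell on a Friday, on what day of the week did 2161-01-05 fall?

Day-of-year of June 23, 2158: 174.
Day-of-year of January 5, 2161: 5.
2158 has 365 days, so 365 − 174 = 191 days remain in 2158.
Full years: 2159: 365; 2160: 366. Sum = 731.
Total: 191 + 731 + 5 = 927 days.
927 mod 7 = 3, so 3 days after Friday is Monday.

Monday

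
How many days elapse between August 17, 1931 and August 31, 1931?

Within August 1931: 31 − 17 = 14 days.

14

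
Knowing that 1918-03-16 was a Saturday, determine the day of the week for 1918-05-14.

March 1918: 31 − 16 = 15 days remain.
Then April (30): 30 days.
May 1–14, 1918: 14 days.
Total: 15 + 30 + 14 = 59 days.
59 mod 7 = 3, so 3 days after Saturday is Tuesday.

Tuesday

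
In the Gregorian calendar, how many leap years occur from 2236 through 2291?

14

Years divisible by 4: 2236, 2240, …, 2288 — 14 in all.
No century exceptions apply. Count: 14.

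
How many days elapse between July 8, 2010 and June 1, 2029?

From July 8, 2010 to July 8, 2028: 18 years, of which 5 contain a Feb 29 — 13×365 + 5×366 = 6575 days.
July 2028: 31 − 8 = 23 days remain.
Then 10 full months totalling 304 days.
June 1, 2029: 1 day.
Residual: 328 days.
Total: 6903 days.

6903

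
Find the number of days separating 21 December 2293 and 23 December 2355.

Day-of-year of December 21, 2293: 355.
Day-of-year of December 23, 2355: 357.
2293 has 365 days, so 365 − 355 = 10 days remain in 2293.
Full years 2294–2354: 47 common + 14 leap = 47×365 + 14×366 = 22279 days.
Total: 10 + 22279 + 357 = 22646 days.

22646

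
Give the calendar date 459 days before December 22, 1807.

September 19, 1806

Count 459 days before December 22, 1807:
September 19, 1806 → September 19, 1807: 365 days.
September 1807: 30 − 19 = 11 days remain.
Then October (31), November (30): 31 + 30 = 61 days.
December 1–22, 1807: 22 days.
Residual: 94 days.
Total: 459 days.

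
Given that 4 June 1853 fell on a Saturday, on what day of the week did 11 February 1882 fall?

Saturday

From June 4, 1853 to June 4, 1881: 28 years, of which 7 contain a Feb 29 — 21×365 + 7×366 = 10227 days.
June 1881: 30 − 4 = 26 days remain.
Then July (31), August (31), September (30), October (31), November (30), December (31), January (31): 31 + 31 + 30 + 31 + 30 + 31 + 31 = 215 days.
February 1–11, 1882: 11 days (1882 is not a leap year).
Residual: 252 days.
Total: 10479 days.
10479 is a multiple of 7, so 11 February 1882 falls on the same weekday: Saturday.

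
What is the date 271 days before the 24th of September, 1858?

the 27th of December, 1857

Count 271 days before September 24, 1858:
December 1857: 31 − 27 = 4 days remain.
Then January (31), February 1858 (28), March (31), April (30), May (31), June (30), July (31), August (31): 31 + 28 + 31 + 30 + 31 + 30 + 31 + 31 = 243 days.
September 1–24, 1858: 24 days.
Total: 4 + 243 + 24 = 271 days.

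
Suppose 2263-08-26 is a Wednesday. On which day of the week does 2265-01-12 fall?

August 26, 2263 → August 26, 2264: 366 days (2264 is a leap year).
August 2264: 31 − 26 = 5 days remain.
Then September (30), October (31), November (30), December (31): 30 + 31 + 30 + 31 = 122 days.
January 1–12, 2265: 12 days.
Residual: 139 days.
Total: 505 days.
505 mod 7 = 1, so 1 day after Wednesday is Thursday.

Thursday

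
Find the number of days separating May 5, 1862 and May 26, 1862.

Within May 1862: 26 − 5 = 21 days.

21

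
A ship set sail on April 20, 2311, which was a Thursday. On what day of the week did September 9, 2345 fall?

From April 20, 2311 to April 20, 2345: 34 years, of which 9 contain a Feb 29 — 25×365 + 9×366 = 12419 days.
April 2345: 30 − 20 = 10 days remain.
Then May (31), June (30), July (31), August (31): 31 + 30 + 31 + 31 = 123 days.
September 1–9, 2345: 9 days.
Residual: 142 days.
Total: 12561 days.
12561 mod 7 = 3, so 3 days after Thursday is Sunday.

Sunday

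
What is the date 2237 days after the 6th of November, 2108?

the 22nd of December, 2114

Count 2237 days after November 6, 2108:
Day-of-year of November 6, 2108: 311.
Day-of-year of December 22, 2114: 356.
2108 has 366 days, so 366 − 311 = 55 days remain in 2108.
Full years: 2109: 365; 2110: 365; 2111: 365; 2112: 366; 2113: 365. Sum = 1826.
Total: 55 + 1826 + 356 = 2237 days.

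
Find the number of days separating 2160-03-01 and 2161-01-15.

March 2160: 31 − 1 = 30 days remain.
Then 9 full months totalling 275 days.
January 1–15, 2161: 15 days.
Residual: 320 days.
Total: 320 days.

320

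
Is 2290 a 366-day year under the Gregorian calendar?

No

2290 is not a leap year.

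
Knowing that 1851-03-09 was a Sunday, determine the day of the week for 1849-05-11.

Friday

Count forward from the earlier date (May 11, 1849) to the later (March 9, 1851):
May 1849: 31 − 11 = 20 days remain.
Then 21 full months totalling 638 days.
March 1–9, 1851: 9 days.
Total: 20 + 638 + 9 = 667 days.
667 mod 7 = 2, so 2 days before Sunday is Friday.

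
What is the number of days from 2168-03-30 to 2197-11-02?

10809

Day-of-year of March 30, 2168: 90.
Day-of-year of November 2, 2197: 306.
2168 has 366 days, so 366 − 90 = 276 days remain in 2168.
Full years 2169–2196: 21 common + 7 leap = 21×365 + 7×366 = 10227 days.
Total: 276 + 10227 + 306 = 10809 days.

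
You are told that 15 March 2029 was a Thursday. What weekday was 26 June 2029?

Tuesday

March 2029: 31 − 15 = 16 days remain.
Then April (30), May (31): 30 + 31 = 61 days.
June 1–26, 2029: 26 days.
Total: 16 + 61 + 26 = 103 days.
103 mod 7 = 5, so 5 days after Thursday is Tuesday.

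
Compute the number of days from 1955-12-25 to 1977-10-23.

Day-of-year of December 25, 1955: 359.
Day-of-year of October 23, 1977: 296.
1955 has 365 days, so 365 − 359 = 6 days remain in 1955.
Full years 1956–1976: 15 common + 6 leap = 15×365 + 6×366 = 7671 days.
Total: 6 + 7671 + 296 = 7973 days.

7973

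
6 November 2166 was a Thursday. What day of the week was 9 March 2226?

Day-of-year of November 6, 2166: 310.
Day-of-year of March 9, 2226: 68.
2166 has 365 days, so 365 − 310 = 55 days remain in 2166.
Full years 2167–2225: 45 common + 14 leap = 45×365 + 14×366 = 21549 days.
Total: 55 + 21549 + 68 = 21672 days.
21672 is a multiple of 7, so 9 March 2226 falls on the same weekday: Thursday.

Thursday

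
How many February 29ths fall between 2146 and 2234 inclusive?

Years divisible by 4: 2148, 2152, …, 2232 — 22 in all.
Of these, 2200 is divisible by 100 but not 400, so not leap.
Leap years: 22 − 1 = 21.

21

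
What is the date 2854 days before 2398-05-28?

2390-08-04

Count 2854 days before May 28, 2398:
Day-of-year of August 4, 2390: 216.
Day-of-year of May 28, 2398: 148.
2390 has 365 days, so 365 − 216 = 149 days remain in 2390.
Full years 2391–2397: 5 common + 2 leap = 5×365 + 2×366 = 2557 days.
Total: 149 + 2557 + 148 = 2854 days.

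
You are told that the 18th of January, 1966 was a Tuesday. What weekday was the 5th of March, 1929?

Count forward from the earlier date (March 5, 1929) to the later (January 18, 1966):
Day-of-year of March 5, 1929: 64.
Day-of-year of January 18, 1966: 18.
1929 has 365 days, so 365 − 64 = 301 days remain in 1929.
Full years 1930–1965: 27 common + 9 leap = 27×365 + 9×366 = 13149 days.
Total: 301 + 13149 + 18 = 13468 days.
13468 is a multiple of 7, so the 5th of March, 1929 falls on the same weekday: Tuesday.

Tuesday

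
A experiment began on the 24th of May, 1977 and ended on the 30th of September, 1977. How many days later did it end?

May 1977: 31 − 24 = 7 days remain.
Then June (30), July (31), August (31): 30 + 31 + 31 = 92 days.
September 1–30, 1977: 30 days.
Total: 7 + 92 + 30 = 129 days.

129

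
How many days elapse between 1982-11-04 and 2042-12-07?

From November 4, 1982 to November 4, 2042: 60 years, of which 15 contain a Feb 29 — 45×365 + 15×366 = 21915 days.
(2000 is a leap year (divisible by 400).)
November 2042: 30 − 4 = 26 days remain.
December 1–7, 2042: 7 days.
Residual: 33 days.
Total: 21948 days.

21948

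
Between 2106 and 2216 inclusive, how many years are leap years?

Years divisible by 4: 2108, 2112, …, 2216 — 28 in all.
Of these, 2200 is divisible by 100 but not 400, so not leap.
Leap years: 28 − 1 = 27.

27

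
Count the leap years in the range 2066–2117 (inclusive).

Years divisible by 4: 2068, 2072, …, 2116 — 13 in all.
Of these, 2100 is divisible by 100 but not 400, so not leap.
Leap years: 13 − 1 = 12.

12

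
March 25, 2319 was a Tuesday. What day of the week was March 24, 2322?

Friday

March 25, 2319 → March 25, 2320: 366 days (2320 is a leap year).
March 25, 2320 → March 25, 2321: 365 days.
March 2321: 31 − 25 = 6 days remain.
Then 11 full months totalling 334 days.
March 1–24, 2322: 24 days.
Residual: 364 days.
Total: 1095 days.
1095 mod 7 = 3, so 3 days after Tuesday is Friday.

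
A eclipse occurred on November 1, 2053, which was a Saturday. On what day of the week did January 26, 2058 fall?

Day-of-year of November 1, 2053: 305.
Day-of-year of January 26, 2058: 26.
2053 has 365 days, so 365 − 305 = 60 days remain in 2053.
Full years: 2054: 365; 2055: 365; 2056: 366; 2057: 365. Sum = 1461.
Total: 60 + 1461 + 26 = 1547 days.
1547 is a multiple of 7, so January 26, 2058 falls on the same weekday: Saturday.

Saturday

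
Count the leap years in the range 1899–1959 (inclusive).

Years divisible by 4: 1900, 1904, …, 1956 — 15 in all.
Of these, 1900 is divisible by 100 but not 400, so not leap.
Leap years: 15 − 1 = 14.

14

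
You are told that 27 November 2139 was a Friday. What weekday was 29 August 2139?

Count forward from the earlier date (August 29, 2139) to the later (November 27, 2139):
August 2139: 31 − 29 = 2 days remain.
Then September (30), October (31): 30 + 31 = 61 days.
November 1–27, 2139: 27 days.
Total: 2 + 61 + 27 = 90 days.
90 mod 7 = 6, so 6 days before Friday is Saturday.

Saturday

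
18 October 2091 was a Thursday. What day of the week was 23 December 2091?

October 2091: 31 − 18 = 13 days remain.
Then November (30): 30 days.
December 1–23, 2091: 23 days.
Total: 13 + 30 + 23 = 66 days.
66 mod 7 = 3, so 3 days after Thursday is Sunday.

Sunday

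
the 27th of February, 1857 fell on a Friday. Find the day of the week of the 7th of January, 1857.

Count forward from the earlier date (January 7, 1857) to the later (February 27, 1857):
January 1857: 31 − 7 = 24 days remain.
February 1–27, 1857: 27 days (1857 is not a leap year).
Total: 24 + 27 = 51 days.
51 mod 7 = 2, so 2 days before Friday is Wednesday.

Wednesday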